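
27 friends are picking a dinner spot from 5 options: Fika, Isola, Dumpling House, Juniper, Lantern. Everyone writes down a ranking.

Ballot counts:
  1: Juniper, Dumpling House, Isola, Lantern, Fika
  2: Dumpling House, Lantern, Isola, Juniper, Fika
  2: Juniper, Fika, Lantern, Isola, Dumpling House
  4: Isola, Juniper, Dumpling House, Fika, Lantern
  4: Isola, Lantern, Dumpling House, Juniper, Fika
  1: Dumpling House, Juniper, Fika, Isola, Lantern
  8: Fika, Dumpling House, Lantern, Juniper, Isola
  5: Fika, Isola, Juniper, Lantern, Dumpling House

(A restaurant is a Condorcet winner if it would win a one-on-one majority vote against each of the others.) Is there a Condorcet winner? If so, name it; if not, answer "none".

none

Pairwise majorities:
Fika vs Isola: Fika preferred on 2+1+8+5 = 16 ballots; Fika wins 16–11.
Fika vs Dumpling House: 2+8+5 = 15 for Fika, 12 for Dumpling House — Fika by 15–12.
Fika vs Juniper: 8+5 = 13 for Fika, 14 for Juniper — Juniper by 14–13.
Fika vs Lantern: Fika is ranked higher on 2+4+1+8+5 = 20 ballots, Lantern on 7. Fika wins 20–7.
Isola vs Dumpling House: Isola preferred on 2+4+4+5 = 15 ballots; Isola wins 15–12.
Isola vs Juniper: 2+4+4+5 = 15 for Isola, 12 for Juniper — Isola by 15–12.
Isola vs Lantern: Isola is ranked higher on 1+4+4+1+5 = 15 ballots, Lantern on 12. Isola wins 15–12.
Dumpling House vs Juniper: 15 to 12, Dumpling House.
Dumpling House vs Lantern: Dumpling House is ranked higher on 1+2+4+1+8 = 16 ballots, Lantern on 11. Dumpling House wins 16–11.
Juniper vs Lantern: 1+2+4+1+5 = 13 for Juniper, 14 for Lantern — Lantern by 14–13.
No restaurant is unbeaten: Fika loses to Juniper; Isola loses to Fika; Dumpling House loses to Fika; Juniper loses to Isola; Lantern loses to Fika. In particular Fika beats Isola beats Juniper beats Fika is a majority cycle — no Condorcet winner exists.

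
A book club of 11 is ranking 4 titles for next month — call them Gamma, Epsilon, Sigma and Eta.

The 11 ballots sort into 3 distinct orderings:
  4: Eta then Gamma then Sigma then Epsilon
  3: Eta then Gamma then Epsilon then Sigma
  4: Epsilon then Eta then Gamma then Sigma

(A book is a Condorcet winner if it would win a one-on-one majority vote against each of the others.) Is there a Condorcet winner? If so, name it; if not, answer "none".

Check each pair by majority over 11 ballots:
Gamma vs Epsilon: 7 to 4, Gamma.
Gamma–Sigma: Gamma 11–0.
Gamma–Eta: Eta 11–0.
Epsilon vs Sigma: Epsilon wins 7–4.
Epsilon–Eta: Eta 7–4.
Sigma vs Eta: Eta, 11–0.
Eta wins every pairwise contest, so Eta is the Condorcet winner.

Eta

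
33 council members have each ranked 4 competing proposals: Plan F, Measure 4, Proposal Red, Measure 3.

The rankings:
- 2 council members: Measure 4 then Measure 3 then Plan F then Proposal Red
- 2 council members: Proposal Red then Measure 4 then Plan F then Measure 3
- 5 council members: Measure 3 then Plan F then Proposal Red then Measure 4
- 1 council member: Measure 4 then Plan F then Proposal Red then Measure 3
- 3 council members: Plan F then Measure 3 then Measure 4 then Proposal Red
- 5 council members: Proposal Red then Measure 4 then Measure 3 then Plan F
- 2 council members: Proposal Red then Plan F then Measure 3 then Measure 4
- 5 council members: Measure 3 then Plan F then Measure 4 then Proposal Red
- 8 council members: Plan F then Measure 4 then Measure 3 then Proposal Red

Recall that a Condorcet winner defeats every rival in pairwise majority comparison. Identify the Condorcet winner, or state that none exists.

none

Pairwise majorities:
Plan F vs Measure 4: 23 to 10, Plan F.
Plan F vs Proposal Red: 2+5+1+3+5+8 = 24 for Plan F, 9 for Proposal Red — Plan F by 24–9.
Plan F vs Measure 3: Plan F is ranked higher on 2+1+3+2+8 = 16 ballots, Measure 3 on 17. Measure 3 wins 17–16.
Measure 4 vs Proposal Red: Measure 4 is ranked higher on 2+1+3+5+8 = 19 ballots, Proposal Red on 14. Measure 4 wins 19–14.
Measure 4 vs Measure 3: Measure 4 is ranked higher on 2+2+1+5+8 = 18 ballots, Measure 3 on 15. Measure 4 wins 18–15.
Proposal Red vs Measure 3: 10 to 23, Measure 3.
No option is unbeaten: Plan F loses to Measure 3; Measure 4 loses to Plan F; Proposal Red loses to Plan F; Measure 3 loses to Measure 4. In particular Plan F > Measure 4 > Measure 3 > Plan F is a majority cycle — no Condorcet winner exists.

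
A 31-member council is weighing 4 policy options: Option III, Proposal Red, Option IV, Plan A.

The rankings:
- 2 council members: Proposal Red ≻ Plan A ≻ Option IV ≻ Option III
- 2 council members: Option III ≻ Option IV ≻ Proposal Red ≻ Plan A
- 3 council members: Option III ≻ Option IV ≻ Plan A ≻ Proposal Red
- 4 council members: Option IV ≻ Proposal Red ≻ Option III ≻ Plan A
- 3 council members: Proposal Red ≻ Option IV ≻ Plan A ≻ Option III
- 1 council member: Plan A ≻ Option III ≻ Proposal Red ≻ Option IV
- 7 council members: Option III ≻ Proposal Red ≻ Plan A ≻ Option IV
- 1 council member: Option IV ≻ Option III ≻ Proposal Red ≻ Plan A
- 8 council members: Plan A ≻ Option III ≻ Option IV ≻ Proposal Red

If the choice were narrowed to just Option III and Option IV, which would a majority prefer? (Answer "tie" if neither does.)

Option III

Ballots ranking Option III above Option IV: 2 + 3 + 1 + 7 + 8 = 21.
Ballots ranking Option IV above Option III: 31 − 21 = 10.
Option III wins the head-to-head 21–10.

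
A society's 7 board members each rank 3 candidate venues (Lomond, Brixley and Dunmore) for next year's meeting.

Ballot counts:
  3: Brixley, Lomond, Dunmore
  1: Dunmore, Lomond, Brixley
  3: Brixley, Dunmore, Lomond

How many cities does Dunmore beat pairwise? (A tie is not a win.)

1

Dunmore against each rival (7 organisers):
Dunmore vs Lomond: Dunmore preferred on 1+3 = 4 ballots; Dunmore wins 4–3.
Dunmore vs Brixley: Brixley wins 6–1.
Dunmore beats Lomond; loses to Brixley — 1 pairwise win.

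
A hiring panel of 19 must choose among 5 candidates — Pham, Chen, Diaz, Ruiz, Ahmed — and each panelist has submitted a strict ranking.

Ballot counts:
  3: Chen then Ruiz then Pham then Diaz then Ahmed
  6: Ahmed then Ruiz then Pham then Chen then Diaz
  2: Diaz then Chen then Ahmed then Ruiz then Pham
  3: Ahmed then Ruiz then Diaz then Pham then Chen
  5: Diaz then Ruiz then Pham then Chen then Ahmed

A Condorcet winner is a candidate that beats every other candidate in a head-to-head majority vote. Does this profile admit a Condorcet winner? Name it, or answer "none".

none

Check each pair by majority over 19 ballots:
Pham–Chen: Pham 14–5.
Pham vs Diaz: Diaz wins 10–9.
Pham vs Ruiz: Ruiz wins 19–0.
Pham vs Ahmed: Pham preferred on 3+5 = 8 ballots; Ahmed wins 11–8.
Chen vs Diaz: Diaz, 10–9.
Chen vs Ruiz: 5 to 14, Ruiz.
Chen vs Ahmed: 3+2+5 = 10 for Chen, 9 for Ahmed — Chen by 10–9.
Diaz–Ruiz: Ruiz 12–7.
Diaz vs Ahmed: Diaz is ranked higher on 3+2+5 = 10 ballots, Ahmed on 9. Diaz wins 10–9.
Ruiz vs Ahmed: Ahmed, 11–8.
No candidate is unbeaten: Pham loses to Diaz; Chen loses to Pham; Diaz loses to Ruiz; Ruiz loses to Ahmed; Ahmed loses to Chen. In particular Pham > Chen > Ahmed > Pham is a majority cycle — no Condorcet winner exists.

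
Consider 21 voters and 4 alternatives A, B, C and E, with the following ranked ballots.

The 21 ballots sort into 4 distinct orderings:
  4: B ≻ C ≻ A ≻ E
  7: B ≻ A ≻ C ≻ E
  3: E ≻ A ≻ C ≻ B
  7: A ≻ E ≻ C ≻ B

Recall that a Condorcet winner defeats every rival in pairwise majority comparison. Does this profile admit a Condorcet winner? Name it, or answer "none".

B

Pairwise majorities:
A–B: B 11–10.
A vs C: A wins 17–4.
A vs E: 4+7+7 = 18 for A, 3 for E — A by 18–3.
B vs C: B wins 11–10.
B vs E: B, 11–10.
C vs E: C preferred on 4+7 = 11 ballots; C wins 11–10.
Only B has no losses; B is the Condorcet winner.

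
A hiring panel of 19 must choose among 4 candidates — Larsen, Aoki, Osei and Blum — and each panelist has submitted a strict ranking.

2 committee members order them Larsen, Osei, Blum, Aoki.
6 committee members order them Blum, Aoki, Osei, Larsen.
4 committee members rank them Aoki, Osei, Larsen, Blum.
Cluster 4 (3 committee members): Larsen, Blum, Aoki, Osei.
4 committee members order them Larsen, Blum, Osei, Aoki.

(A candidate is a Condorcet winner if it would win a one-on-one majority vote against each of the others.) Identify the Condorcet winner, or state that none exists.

none

Head-to-head results (19 committee members):
Larsen vs Aoki: 9 to 10, Aoki.
Larsen vs Osei: 2+3+4 = 9 for Larsen, 10 for Osei — Osei by 10–9.
Larsen vs Blum: 13 to 6, Larsen.
Aoki vs Osei: Aoki preferred on 6+4+3 = 13 ballots; Aoki wins 13–6.
Aoki vs Blum: Aoki is ranked higher on 4 ballots, Blum on 15. Blum wins 15–4.
Osei vs Blum: 2+4 = 6 for Osei, 13 for Blum — Blum by 13–6.
No candidate is unbeaten: Larsen loses to Aoki; Aoki loses to Blum; Osei loses to Aoki; Blum loses to Larsen. In particular Larsen beats Blum beats Aoki beats Larsen is a majority cycle — no Condorcet winner exists.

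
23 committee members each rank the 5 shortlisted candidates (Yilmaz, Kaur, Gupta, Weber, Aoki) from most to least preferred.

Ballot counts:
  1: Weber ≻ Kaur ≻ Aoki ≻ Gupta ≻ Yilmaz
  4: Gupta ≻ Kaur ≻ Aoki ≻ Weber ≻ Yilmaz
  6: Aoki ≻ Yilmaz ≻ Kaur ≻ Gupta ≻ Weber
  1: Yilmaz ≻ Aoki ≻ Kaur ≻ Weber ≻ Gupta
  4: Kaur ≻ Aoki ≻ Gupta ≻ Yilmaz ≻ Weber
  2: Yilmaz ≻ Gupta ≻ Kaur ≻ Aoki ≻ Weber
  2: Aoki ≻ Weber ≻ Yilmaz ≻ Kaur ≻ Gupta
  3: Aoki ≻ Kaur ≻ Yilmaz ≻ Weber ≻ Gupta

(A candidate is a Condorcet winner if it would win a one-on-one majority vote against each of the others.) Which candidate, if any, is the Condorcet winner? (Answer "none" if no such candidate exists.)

Head-to-head results (23 committee members):
Yilmaz vs Kaur: 6+1+2+2 = 11 for Yilmaz, 12 for Kaur — Kaur by 12–11.
Yilmaz vs Gupta: 6+1+2+2+3 = 14 for Yilmaz, 9 for Gupta — Yilmaz by 14–9.
Yilmaz vs Weber: 6+1+4+2+3 = 16 for Yilmaz, 7 for Weber — Yilmaz by 16–7.
Yilmaz vs Aoki: 3 to 20, Aoki.
Kaur vs Gupta: 1+6+1+4+2+3 = 17 for Kaur, 6 for Gupta — Kaur by 17–6.
Kaur vs Weber: Kaur is ranked higher on 4+6+1+4+2+3 = 20 ballots, Weber on 3. Kaur wins 20–3.
Kaur vs Aoki: 11 to 12, Aoki.
Gupta vs Weber: Gupta preferred on 4+6+4+2 = 16 ballots; Gupta wins 16–7.
Gupta vs Aoki: 6 to 17, Aoki.
Weber vs Aoki: 1 to 22, Aoki.
Only Aoki has no losses; Aoki is the Condorcet winner.

Aoki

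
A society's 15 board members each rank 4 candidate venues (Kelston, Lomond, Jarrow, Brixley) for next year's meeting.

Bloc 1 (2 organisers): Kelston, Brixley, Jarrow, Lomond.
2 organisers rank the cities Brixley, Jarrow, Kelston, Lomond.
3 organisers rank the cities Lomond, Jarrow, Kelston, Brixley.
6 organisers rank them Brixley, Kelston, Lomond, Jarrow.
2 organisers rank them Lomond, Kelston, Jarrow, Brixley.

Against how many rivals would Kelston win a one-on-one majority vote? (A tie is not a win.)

Kelston against each rival (15 organisers):
Kelston vs Lomond: Kelston, 10–5.
Kelston vs Jarrow: 10 to 5, Kelston.
Kelston vs Brixley: Brixley wins 8–7.
Kelston beats Lomond, Jarrow; loses to Brixley — 2 pairwise wins.

2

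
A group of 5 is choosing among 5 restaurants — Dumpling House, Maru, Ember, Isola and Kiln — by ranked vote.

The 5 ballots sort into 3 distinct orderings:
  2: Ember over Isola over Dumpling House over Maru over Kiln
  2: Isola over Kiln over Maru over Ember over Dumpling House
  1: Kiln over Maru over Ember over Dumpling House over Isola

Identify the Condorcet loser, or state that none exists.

Head-to-head results (5 friends):
Dumpling House vs Maru: Dumpling House is ranked higher on 2 ballots, Maru on 3. Maru wins 3–2.
Dumpling House vs Ember: Dumpling House is ranked higher on 0 ballots, Ember on 5. Ember wins 5–0.
Dumpling House vs Isola: Isola, 4–1.
Dumpling House vs Kiln: Dumpling House preferred on 2 ballots; Kiln wins 3–2.
Maru–Ember: Maru 3–2.
Maru vs Isola: 1 to 4, Isola.
Maru vs Kiln: Maru is ranked higher on 2 ballots, Kiln on 3. Kiln wins 3–2.
Ember vs Isola: Ember preferred on 2+1 = 3 ballots; Ember wins 3–2.
Ember vs Kiln: Kiln, 3–2.
Isola vs Kiln: 2+2 = 4 for Isola, 1 for Kiln — Isola by 4–1.
Dumpling House loses to every other restaurant — it is the Condorcet loser.

Dumpling House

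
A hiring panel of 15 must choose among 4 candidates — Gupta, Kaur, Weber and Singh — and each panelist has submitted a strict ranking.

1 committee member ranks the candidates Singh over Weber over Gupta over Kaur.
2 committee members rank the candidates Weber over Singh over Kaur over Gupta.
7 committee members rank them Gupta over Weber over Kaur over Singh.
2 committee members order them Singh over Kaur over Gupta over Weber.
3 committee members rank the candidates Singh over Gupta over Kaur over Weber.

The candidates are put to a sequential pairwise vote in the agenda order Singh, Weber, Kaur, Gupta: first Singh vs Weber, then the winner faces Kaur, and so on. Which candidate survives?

Gupta

Round 1: Singh vs Weber — 6–9, Weber advances.
Round 2: Weber vs Kaur — 10–5, Weber advances.
Round 3: Weber vs Gupta — 3–12, Gupta advances.
Gupta survives the agenda.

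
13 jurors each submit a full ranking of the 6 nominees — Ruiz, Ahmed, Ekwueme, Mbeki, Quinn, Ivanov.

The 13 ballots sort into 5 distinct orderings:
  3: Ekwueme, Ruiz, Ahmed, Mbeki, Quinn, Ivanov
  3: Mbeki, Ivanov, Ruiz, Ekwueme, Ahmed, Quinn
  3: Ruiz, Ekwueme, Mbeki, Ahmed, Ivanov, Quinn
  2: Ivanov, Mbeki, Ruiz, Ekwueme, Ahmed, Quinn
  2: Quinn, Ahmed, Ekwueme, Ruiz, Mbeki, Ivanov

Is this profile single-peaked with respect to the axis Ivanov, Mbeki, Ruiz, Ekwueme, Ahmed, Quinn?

Axis positions: Ivanov=1, Mbeki=2, Ruiz=3, Ekwueme=4, Ahmed=5, Quinn=6.
Group 1 (peak Ekwueme at position 4): ranking walks positions 4-3-5-2-6-1, expanding outward from the peak — single-peaked.
Group 2 (peak Mbeki at position 2): ranking walks positions 2-1-3-4-5-6, expanding outward from the peak — single-peaked.
Group 3 (peak Ruiz at position 3): ranking walks positions 3-4-2-5-1-6, expanding outward from the peak — single-peaked.
Group 4 (peak Ivanov at position 1): ranking walks positions 1-2-3-4-5-6, expanding outward from the peak — single-peaked.
Group 5 (peak Quinn at position 6): ranking walks positions 6-5-4-3-2-1, expanding outward from the peak — single-peaked.
Every ranking is single-peaked on this axis.

yes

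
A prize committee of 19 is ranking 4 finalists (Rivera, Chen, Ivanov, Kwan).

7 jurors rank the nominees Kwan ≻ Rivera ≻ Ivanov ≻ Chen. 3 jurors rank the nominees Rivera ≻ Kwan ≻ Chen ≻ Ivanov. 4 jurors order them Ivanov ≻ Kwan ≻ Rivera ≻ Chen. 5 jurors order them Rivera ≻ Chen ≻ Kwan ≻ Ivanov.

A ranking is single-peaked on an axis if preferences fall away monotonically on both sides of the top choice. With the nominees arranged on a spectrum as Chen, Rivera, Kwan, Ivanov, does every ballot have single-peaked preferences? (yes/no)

yes

Axis positions: Chen=1, Rivera=2, Kwan=3, Ivanov=4.
Bloc 1 (peak Kwan at position 3): ranking walks positions 3-2-4-1, expanding outward from the peak — single-peaked.
Bloc 2 (peak Rivera at position 2): ranking walks positions 2-3-1-4, expanding outward from the peak — single-peaked.
Bloc 3 (peak Ivanov at position 4): ranking walks positions 4-3-2-1, expanding outward from the peak — single-peaked.
Bloc 4 (peak Rivera at position 2): ranking walks positions 2-1-3-4, expanding outward from the peak — single-peaked.
Every ranking is single-peaked on this axis.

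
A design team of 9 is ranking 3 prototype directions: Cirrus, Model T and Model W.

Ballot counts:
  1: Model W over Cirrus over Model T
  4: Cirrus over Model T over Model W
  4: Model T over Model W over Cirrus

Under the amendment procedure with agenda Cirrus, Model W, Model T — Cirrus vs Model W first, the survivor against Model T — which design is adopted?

Round 1: Cirrus vs Model W — 4–5, Model W advances.
Round 2: Model W vs Model T — 1–8, Model T advances.
The agenda winner is Model T.

Model T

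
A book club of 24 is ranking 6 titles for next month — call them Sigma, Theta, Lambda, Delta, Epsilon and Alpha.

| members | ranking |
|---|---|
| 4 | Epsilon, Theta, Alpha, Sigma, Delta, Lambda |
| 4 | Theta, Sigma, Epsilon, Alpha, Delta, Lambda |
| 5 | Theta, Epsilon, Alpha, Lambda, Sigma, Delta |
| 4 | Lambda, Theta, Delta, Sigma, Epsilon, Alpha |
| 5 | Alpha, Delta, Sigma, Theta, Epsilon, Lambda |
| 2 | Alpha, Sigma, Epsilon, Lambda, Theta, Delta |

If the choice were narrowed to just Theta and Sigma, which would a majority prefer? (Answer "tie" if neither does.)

Theta

Ballots ranking Theta above Sigma: 4 + 4 + 5 + 4 = 17.
Ballots ranking Sigma above Theta: 24 − 17 = 7.
Theta wins the head-to-head 17–7.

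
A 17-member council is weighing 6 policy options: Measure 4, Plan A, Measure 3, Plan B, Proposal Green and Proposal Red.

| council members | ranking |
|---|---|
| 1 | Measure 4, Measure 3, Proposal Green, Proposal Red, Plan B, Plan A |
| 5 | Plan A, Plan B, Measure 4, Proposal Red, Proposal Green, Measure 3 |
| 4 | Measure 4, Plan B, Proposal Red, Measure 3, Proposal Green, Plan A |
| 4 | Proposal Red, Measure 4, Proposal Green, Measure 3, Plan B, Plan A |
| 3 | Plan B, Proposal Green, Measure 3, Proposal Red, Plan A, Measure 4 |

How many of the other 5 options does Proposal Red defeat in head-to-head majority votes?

Proposal Red against each rival (17 council members):
Proposal Red vs Measure 4: Measure 4, 10–7.
Proposal Red vs Plan A: Proposal Red, 12–5.
Proposal Red vs Measure 3: 5+4+4 = 13 for Proposal Red, 4 for Measure 3 — Proposal Red by 13–4.
Proposal Red vs Plan B: Proposal Red preferred on 1+4 = 5 ballots; Plan B wins 12–5.
Proposal Red vs Proposal Green: Proposal Red wins 13–4.
Proposal Red beats Plan A, Measure 3, Proposal Green; loses to Measure 4, Plan B — 3 pairwise wins.

3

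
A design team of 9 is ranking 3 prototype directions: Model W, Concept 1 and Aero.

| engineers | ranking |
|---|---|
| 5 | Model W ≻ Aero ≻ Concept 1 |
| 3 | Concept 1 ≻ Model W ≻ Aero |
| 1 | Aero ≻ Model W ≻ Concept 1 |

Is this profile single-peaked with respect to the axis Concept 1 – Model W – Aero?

Axis positions: Concept 1=1, Model W=2, Aero=3.
Bloc 1 (peak Model W at position 2): ranking walks positions 2-3-1, expanding outward from the peak — single-peaked.
Bloc 2 (peak Concept 1 at position 1): ranking walks positions 1-2-3, expanding outward from the peak — single-peaked.
Bloc 3 (peak Aero at position 3): ranking walks positions 3-2-1, expanding outward from the peak — single-peaked.
Every ranking is single-peaked on this axis.

yes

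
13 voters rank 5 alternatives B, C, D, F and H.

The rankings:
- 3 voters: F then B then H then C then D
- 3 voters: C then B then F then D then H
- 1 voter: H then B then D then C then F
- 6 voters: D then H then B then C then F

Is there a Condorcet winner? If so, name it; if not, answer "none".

none

Pairwise majorities:
B vs C: B, 10–3.
B–D: B 7–6.
B vs F: B wins 10–3.
B–H: H 7–6.
C vs D: D wins 7–6.
C vs F: C wins 10–3.
C vs H: H, 10–3.
D vs F: D wins 7–6.
D–H: D 9–4.
F–H: H 7–6.
No alternative is unbeaten: B loses to H; C loses to B; D loses to B; F loses to B; H loses to D. In particular B → D → H → B is a majority cycle — no Condorcet winner exists.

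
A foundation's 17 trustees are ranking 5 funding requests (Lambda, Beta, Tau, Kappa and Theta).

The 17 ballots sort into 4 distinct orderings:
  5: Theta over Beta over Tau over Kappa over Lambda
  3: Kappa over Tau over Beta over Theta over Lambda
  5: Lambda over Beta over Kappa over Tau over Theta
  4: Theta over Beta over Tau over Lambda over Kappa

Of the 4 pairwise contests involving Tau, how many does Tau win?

Tau against each rival (17 reviewers):
Tau–Lambda: Tau 12–5.
Tau–Beta: Beta 14–3.
Tau vs Kappa: Tau wins 9–8.
Tau vs Theta: Tau preferred on 3+5 = 8 ballots; Theta wins 9–8.
Tau beats Lambda, Kappa; loses to Beta, Theta — 2 pairwise wins.

2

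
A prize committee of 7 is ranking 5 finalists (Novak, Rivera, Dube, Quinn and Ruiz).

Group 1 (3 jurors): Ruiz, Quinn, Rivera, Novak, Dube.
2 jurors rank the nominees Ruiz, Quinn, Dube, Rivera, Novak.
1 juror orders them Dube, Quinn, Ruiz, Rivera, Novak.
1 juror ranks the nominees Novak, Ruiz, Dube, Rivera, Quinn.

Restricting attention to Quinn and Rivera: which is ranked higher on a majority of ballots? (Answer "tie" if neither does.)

Quinn

Ballots ranking Quinn above Rivera: 3 + 2 + 1 = 6.
Ballots ranking Rivera above Quinn: 7 − 6 = 1.
Quinn wins the head-to-head 6–1.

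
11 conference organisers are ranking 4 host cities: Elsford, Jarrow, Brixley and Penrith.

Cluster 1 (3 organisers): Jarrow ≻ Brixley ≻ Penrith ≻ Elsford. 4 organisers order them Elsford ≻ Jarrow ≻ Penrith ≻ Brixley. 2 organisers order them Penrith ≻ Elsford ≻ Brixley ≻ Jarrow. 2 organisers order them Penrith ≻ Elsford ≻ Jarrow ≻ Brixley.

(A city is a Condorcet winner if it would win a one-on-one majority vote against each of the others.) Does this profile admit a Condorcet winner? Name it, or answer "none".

Pairwise majorities:
Elsford–Jarrow: Elsford 8–3.
Elsford vs Brixley: Elsford wins 8–3.
Elsford vs Penrith: Penrith wins 7–4.
Jarrow vs Brixley: Jarrow preferred on 3+4+2 = 9 ballots; Jarrow wins 9–2.
Jarrow vs Penrith: Jarrow preferred on 3+4 = 7 ballots; Jarrow wins 7–4.
Brixley vs Penrith: Penrith, 8–3.
No city is unbeaten: Elsford loses to Penrith; Jarrow loses to Elsford; Brixley loses to Elsford; Penrith loses to Jarrow. In particular Elsford → Jarrow → Penrith → Elsford is a majority cycle — no Condorcet winner exists.

none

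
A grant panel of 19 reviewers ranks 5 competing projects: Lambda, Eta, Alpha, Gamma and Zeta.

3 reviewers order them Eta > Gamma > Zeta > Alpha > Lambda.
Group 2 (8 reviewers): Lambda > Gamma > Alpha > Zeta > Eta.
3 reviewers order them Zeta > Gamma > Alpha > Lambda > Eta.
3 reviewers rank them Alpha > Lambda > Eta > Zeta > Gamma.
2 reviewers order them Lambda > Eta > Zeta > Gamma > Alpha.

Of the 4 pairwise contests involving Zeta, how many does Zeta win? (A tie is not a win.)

Zeta against each rival (19 reviewers):
Zeta–Lambda: Lambda 13–6.
Zeta–Eta: Zeta 11–8.
Zeta vs Alpha: 8 to 11, Alpha.
Zeta–Gamma: Gamma 11–8.
Zeta beats Eta; loses to Lambda, Alpha, Gamma — 1 pairwise win.

1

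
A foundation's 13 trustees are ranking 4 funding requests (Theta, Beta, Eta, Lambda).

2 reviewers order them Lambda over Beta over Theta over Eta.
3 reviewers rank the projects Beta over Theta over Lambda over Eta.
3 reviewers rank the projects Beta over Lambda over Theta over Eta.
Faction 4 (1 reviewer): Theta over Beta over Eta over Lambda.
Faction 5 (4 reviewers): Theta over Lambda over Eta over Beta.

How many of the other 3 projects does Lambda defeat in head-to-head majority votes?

1

Lambda against each rival (13 reviewers):
Lambda–Theta: Theta 8–5.
Lambda vs Beta: 2+4 = 6 for Lambda, 7 for Beta — Beta by 7–6.
Lambda vs Eta: Lambda preferred on 2+3+3+4 = 12 ballots; Lambda wins 12–1.
Lambda beats Eta; loses to Theta, Beta — 1 pairwise win.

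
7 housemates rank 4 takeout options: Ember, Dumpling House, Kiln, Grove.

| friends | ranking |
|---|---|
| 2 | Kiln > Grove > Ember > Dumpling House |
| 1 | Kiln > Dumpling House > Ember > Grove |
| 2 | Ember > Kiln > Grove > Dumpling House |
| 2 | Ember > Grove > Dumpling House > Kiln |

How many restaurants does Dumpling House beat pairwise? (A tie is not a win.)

0

Dumpling House against each rival (7 friends):
Dumpling House vs Ember: Dumpling House is ranked higher on 1 ballot, Ember on 6. Ember wins 6–1.
Dumpling House vs Kiln: Dumpling House preferred on 2 ballots; Kiln wins 5–2.
Dumpling House vs Grove: Grove wins 6–1.
Dumpling House beats no one; loses to Ember, Kiln, Grove — 0 pairwise wins.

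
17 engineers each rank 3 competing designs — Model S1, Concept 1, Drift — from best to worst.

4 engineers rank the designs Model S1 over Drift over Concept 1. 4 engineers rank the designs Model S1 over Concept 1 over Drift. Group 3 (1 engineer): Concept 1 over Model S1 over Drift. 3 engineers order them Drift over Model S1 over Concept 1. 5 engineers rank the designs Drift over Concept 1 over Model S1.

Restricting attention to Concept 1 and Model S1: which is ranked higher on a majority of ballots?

Model S1

Ballots ranking Concept 1 above Model S1: 1 + 5 = 6.
Ballots ranking Model S1 above Concept 1: 17 − 6 = 11.
Model S1 wins the head-to-head 11–6.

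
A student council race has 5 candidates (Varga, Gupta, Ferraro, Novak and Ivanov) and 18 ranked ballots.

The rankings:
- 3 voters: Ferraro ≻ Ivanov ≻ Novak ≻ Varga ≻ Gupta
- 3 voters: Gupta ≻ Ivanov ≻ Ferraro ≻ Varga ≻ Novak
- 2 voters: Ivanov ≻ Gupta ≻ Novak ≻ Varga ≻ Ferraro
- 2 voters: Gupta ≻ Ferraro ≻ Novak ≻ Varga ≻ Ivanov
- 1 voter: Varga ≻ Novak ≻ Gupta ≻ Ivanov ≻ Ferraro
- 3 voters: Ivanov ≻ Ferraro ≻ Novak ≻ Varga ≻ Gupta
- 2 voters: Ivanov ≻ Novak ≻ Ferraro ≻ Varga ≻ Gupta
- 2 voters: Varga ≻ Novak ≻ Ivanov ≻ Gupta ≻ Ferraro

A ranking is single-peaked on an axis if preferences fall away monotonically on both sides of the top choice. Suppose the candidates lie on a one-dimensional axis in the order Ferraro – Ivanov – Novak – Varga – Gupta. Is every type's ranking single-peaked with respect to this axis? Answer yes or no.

Axis positions: Ferraro=1, Ivanov=2, Novak=3, Varga=4, Gupta=5.
Type 1 (peak Ferraro at position 1): ranking walks positions 1-2-3-4-5, expanding outward from the peak — single-peaked.
Type 2: ranking walks positions 5-2-1-4-3; Ivanov is ranked above Varga even though Varga lies between Ivanov and the peak Gupta on the axis — preferences dip and rise again. Not single-peaked.
Type 3: ranking walks positions 2-5-3-4-1; Gupta is ranked above Novak even though Novak lies between Gupta and the peak Ivanov on the axis — preferences dip and rise again. Not single-peaked.
Type 4: ranking walks positions 5-1-3-4-2; Ferraro is ranked above Varga even though Varga lies between Ferraro and the peak Gupta on the axis — preferences dip and rise again. Not single-peaked.
Type 5 (peak Varga at position 4): ranking walks positions 4-3-5-2-1, expanding outward from the peak — single-peaked.
Type 6 (peak Ivanov at position 2): ranking walks positions 2-1-3-4-5, expanding outward from the peak — single-peaked.
Type 7 (peak Ivanov at position 2): ranking walks positions 2-3-1-4-5, expanding outward from the peak — single-peaked.
Type 8 (peak Varga at position 4): ranking walks positions 4-3-2-5-1, expanding outward from the peak — single-peaked.
Type 2 violates single-peakedness, so the profile is not single-peaked on this axis.

no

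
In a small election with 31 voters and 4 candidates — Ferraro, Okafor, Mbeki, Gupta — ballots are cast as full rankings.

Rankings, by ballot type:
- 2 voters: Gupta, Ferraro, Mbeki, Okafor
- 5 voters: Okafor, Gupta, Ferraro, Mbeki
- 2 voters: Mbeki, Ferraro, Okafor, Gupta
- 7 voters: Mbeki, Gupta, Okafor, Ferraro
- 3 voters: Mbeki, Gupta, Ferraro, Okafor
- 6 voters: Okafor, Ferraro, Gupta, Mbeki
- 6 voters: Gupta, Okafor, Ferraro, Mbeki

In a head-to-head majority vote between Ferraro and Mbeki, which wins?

Ferraro

Ballots ranking Ferraro above Mbeki: 2 + 5 + 6 + 6 = 19.
Ballots ranking Mbeki above Ferraro: 31 − 19 = 12.
Ferraro wins the head-to-head 19–12.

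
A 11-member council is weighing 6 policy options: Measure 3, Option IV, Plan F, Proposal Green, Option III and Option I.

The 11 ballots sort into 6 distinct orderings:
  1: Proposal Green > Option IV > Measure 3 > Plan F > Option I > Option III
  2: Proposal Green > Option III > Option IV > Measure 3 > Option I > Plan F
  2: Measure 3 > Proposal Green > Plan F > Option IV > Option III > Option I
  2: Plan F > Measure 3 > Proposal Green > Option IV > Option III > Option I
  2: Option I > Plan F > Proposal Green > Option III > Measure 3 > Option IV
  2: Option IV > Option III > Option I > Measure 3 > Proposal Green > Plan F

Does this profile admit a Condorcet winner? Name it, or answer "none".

none

Pairwise majorities:
Measure 3 vs Option IV: 6 to 5, Measure 3.
Measure 3 vs Plan F: 1+2+2+2 = 7 for Measure 3, 4 for Plan F — Measure 3 by 7–4.
Measure 3 vs Proposal Green: 2+2+2 = 6 for Measure 3, 5 for Proposal Green — Measure 3 by 6–5.
Measure 3 vs Option III: Option III, 6–5.
Measure 3–Option I: Measure 3 7–4.
Option IV vs Plan F: Plan F wins 6–5.
Option IV vs Proposal Green: Option IV preferred on 2 ballots; Proposal Green wins 9–2.
Option IV vs Option III: Option IV, 7–4.
Option IV vs Option I: 1+2+2+2+2 = 9 for Option IV, 2 for Option I — Option IV by 9–2.
Plan F vs Proposal Green: Plan F preferred on 2+2 = 4 ballots; Proposal Green wins 7–4.
Plan F vs Option III: Plan F, 7–4.
Plan F–Option I: Option I 6–5.
Proposal Green vs Option III: Proposal Green preferred on 1+2+2+2+2 = 9 ballots; Proposal Green wins 9–2.
Proposal Green vs Option I: Proposal Green, 7–4.
Option III vs Option I: Option III wins 8–3.
Every option loses at least once (Measure 3 loses to Option III; Option IV loses to Measure 3; Plan F loses to Measure 3; Proposal Green loses to Measure 3; Option III loses to Option IV; Option I loses to Measure 3). The majority relation contains the cycle Measure 3 → Option IV → Option III → Measure 3, so there is no Condorcet winner.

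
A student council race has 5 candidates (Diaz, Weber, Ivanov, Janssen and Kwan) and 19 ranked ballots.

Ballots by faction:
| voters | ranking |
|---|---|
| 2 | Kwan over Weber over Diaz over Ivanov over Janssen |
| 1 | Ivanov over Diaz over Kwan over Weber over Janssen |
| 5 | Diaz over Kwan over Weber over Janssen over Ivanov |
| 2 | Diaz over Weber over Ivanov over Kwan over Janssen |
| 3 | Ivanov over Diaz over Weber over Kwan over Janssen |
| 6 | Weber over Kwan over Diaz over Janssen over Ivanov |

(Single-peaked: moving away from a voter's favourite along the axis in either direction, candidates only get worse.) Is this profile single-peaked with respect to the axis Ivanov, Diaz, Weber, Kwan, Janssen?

Axis positions: Ivanov=1, Diaz=2, Weber=3, Kwan=4, Janssen=5.
Faction 1 (peak Kwan at position 4): ranking walks positions 4-3-2-1-5, expanding outward from the peak — single-peaked.
Faction 2: ranking walks positions 1-2-4-3-5; Kwan is ranked above Weber even though Weber lies between Kwan and the peak Ivanov on the axis — preferences dip and rise again. Not single-peaked.
Faction 3: ranking walks positions 2-4-3-5-1; Kwan is ranked above Weber even though Weber lies between Kwan and the peak Diaz on the axis — preferences dip and rise again. Not single-peaked.
Faction 4 (peak Diaz at position 2): ranking walks positions 2-3-1-4-5, expanding outward from the peak — single-peaked.
Faction 5 (peak Ivanov at position 1): ranking walks positions 1-2-3-4-5, expanding outward from the peak — single-peaked.
Faction 6 (peak Weber at position 3): ranking walks positions 3-4-2-5-1, expanding outward from the peak — single-peaked.
Faction 2 violates single-peakedness, so the profile is not single-peaked on this axis.

no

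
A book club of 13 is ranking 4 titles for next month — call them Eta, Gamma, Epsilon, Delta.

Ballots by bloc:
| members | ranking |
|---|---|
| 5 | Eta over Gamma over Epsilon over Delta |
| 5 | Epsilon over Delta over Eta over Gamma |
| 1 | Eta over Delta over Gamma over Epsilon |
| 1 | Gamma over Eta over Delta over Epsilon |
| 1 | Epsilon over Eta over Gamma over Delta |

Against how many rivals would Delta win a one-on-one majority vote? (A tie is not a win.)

0

Delta against each rival (13 members):
Delta–Eta: Eta 8–5.
Delta–Gamma: Gamma 7–6.
Delta vs Epsilon: 1+1 = 2 for Delta, 11 for Epsilon — Epsilon by 11–2.
Delta beats no one; loses to Eta, Gamma, Epsilon — 0 pairwise wins.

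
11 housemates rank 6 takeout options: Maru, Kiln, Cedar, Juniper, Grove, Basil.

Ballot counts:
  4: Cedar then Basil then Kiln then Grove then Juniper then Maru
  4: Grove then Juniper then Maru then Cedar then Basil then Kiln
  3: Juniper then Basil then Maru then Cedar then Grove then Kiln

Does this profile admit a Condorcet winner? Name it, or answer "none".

none

Check each pair by majority over 11 ballots:
Maru vs Kiln: Maru is ranked higher on 4+3 = 7 ballots, Kiln on 4. Maru wins 7–4.
Maru vs Cedar: 7 to 4, Maru.
Maru vs Juniper: 0 for Maru, 11 for Juniper — Juniper by 11–0.
Maru vs Grove: 3 for Maru, 8 for Grove — Grove by 8–3.
Maru vs Basil: Maru is ranked higher on 4 ballots, Basil on 7. Basil wins 7–4.
Kiln vs Cedar: Kiln preferred on 0 ballots; Cedar wins 11–0.
Kiln vs Juniper: Kiln preferred on 4 ballots; Juniper wins 7–4.
Kiln vs Grove: 4 for Kiln, 7 for Grove — Grove by 7–4.
Kiln vs Basil: Kiln is ranked higher on 0 ballots, Basil on 11. Basil wins 11–0.
Cedar vs Juniper: 4 for Cedar, 7 for Juniper — Juniper by 7–4.
Cedar vs Grove: 7 to 4, Cedar.
Cedar vs Basil: Cedar is ranked higher on 4+4 = 8 ballots, Basil on 3. Cedar wins 8–3.
Juniper vs Grove: 3 for Juniper, 8 for Grove — Grove by 8–3.
Juniper vs Basil: 7 to 4, Juniper.
Grove vs Basil: Grove is ranked higher on 4 ballots, Basil on 7. Basil wins 7–4.
Each restaurant drops at least one matchup (Maru loses to Juniper; Kiln loses to Maru; Cedar loses to Maru; Juniper loses to Grove; Grove loses to Cedar; Basil loses to Cedar); the cycle Maru > Cedar > Grove > Maru rules out a Condorcet winner.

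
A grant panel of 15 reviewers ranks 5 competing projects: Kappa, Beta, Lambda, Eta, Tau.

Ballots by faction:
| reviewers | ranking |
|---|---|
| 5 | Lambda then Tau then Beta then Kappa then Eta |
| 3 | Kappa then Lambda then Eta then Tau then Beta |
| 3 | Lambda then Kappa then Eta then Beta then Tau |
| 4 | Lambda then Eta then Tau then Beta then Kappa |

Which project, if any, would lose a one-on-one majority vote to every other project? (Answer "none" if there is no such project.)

Head-to-head results (15 reviewers):
Kappa vs Beta: Beta wins 9–6.
Kappa vs Lambda: Kappa preferred on 3 ballots; Lambda wins 12–3.
Kappa–Eta: Kappa 11–4.
Kappa vs Tau: Kappa is ranked higher on 3+3 = 6 ballots, Tau on 9. Tau wins 9–6.
Beta vs Lambda: Beta preferred on 0 ballots; Lambda wins 15–0.
Beta vs Eta: 5 for Beta, 10 for Eta — Eta by 10–5.
Beta vs Tau: Tau, 12–3.
Lambda vs Eta: Lambda preferred on 5+3+3+4 = 15 ballots; Lambda wins 15–0.
Lambda vs Tau: 15 to 0, Lambda.
Eta vs Tau: Eta preferred on 3+3+4 = 10 ballots; Eta wins 10–5.
No project is winless: Kappa beats Eta; Beta beats Kappa; Lambda beats Kappa; Eta beats Beta; Tau beats Kappa. There is no Condorcet loser.

none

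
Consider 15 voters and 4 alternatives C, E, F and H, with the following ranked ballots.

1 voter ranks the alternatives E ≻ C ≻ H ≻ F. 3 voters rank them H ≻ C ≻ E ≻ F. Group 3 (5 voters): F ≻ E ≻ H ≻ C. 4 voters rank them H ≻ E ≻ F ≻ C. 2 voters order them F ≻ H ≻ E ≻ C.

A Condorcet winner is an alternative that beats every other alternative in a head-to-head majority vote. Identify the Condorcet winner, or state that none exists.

Head-to-head results (15 voters):
C vs E: 3 to 12, E.
C vs F: C preferred on 1+3 = 4 ballots; F wins 11–4.
C vs H: 1 for C, 14 for H — H by 14–1.
E vs F: E preferred on 1+3+4 = 8 ballots; E wins 8–7.
E vs H: 6 to 9, H.
F vs H: 5+2 = 7 for F, 8 for H — H by 8–7.
H beats each of C, E, F — H is the Condorcet winner.

H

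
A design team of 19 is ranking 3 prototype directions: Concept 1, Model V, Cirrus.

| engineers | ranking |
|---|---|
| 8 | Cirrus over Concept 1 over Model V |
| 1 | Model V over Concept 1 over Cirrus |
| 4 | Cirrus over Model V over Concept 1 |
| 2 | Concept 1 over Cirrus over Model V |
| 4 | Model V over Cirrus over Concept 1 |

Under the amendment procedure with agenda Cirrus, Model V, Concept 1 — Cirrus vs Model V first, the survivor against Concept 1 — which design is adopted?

Cirrus

Round 1: Cirrus vs Model V — 14–5, Cirrus advances.
Round 2: Cirrus vs Concept 1 — 16–3, Cirrus advances.
The agenda winner is Cirrus.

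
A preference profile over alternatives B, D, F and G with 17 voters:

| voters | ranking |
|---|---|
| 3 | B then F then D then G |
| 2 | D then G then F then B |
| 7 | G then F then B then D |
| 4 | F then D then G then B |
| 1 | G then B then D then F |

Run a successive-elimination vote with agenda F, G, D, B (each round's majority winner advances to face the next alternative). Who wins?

B

Round 1: F vs G — 7–10, G advances.
Round 2: G vs D — 8–9, D advances.
Round 3: D vs B — 6–11, B advances.
The agenda winner is B.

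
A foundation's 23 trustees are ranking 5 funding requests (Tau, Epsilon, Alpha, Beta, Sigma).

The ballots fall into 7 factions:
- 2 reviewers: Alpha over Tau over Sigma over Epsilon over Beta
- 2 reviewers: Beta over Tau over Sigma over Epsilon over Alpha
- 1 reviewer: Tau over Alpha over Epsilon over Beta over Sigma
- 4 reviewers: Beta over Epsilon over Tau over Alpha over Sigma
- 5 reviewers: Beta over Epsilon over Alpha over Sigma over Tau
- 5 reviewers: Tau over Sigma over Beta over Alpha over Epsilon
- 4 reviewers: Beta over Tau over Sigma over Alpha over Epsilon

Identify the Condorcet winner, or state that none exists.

Beta

Check each pair by majority over 23 ballots:
Tau vs Epsilon: Tau is ranked higher on 2+2+1+5+4 = 14 ballots, Epsilon on 9. Tau wins 14–9.
Tau vs Alpha: Tau, 16–7.
Tau vs Beta: Tau is ranked higher on 2+1+5 = 8 ballots, Beta on 15. Beta wins 15–8.
Tau vs Sigma: Tau wins 18–5.
Epsilon vs Alpha: Alpha, 12–11.
Epsilon vs Beta: Epsilon is ranked higher on 2+1 = 3 ballots, Beta on 20. Beta wins 20–3.
Epsilon vs Sigma: 10 to 13, Sigma.
Alpha vs Beta: Beta wins 20–3.
Alpha vs Sigma: Alpha wins 12–11.
Beta vs Sigma: Beta, 16–7.
Beta beats each of Tau, Epsilon, Alpha, Sigma — Beta is the Condorcet winner.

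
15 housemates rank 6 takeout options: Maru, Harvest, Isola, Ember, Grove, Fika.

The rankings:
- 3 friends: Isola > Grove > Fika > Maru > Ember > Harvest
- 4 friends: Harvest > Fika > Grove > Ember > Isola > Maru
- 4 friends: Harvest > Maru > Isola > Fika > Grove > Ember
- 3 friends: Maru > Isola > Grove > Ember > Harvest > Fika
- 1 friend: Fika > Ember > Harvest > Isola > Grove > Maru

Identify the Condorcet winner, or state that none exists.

Check each pair by majority over 15 ballots:
Maru vs Harvest: 3+3 = 6 for Maru, 9 for Harvest — Harvest by 9–6.
Maru vs Isola: Maru preferred on 4+3 = 7 ballots; Isola wins 8–7.
Maru vs Ember: Maru is ranked higher on 3+4+3 = 10 ballots, Ember on 5. Maru wins 10–5.
Maru vs Grove: Maru preferred on 4+3 = 7 ballots; Grove wins 8–7.
Maru vs Fika: 7 to 8, Fika.
Harvest vs Isola: Harvest preferred on 4+4+1 = 9 ballots; Harvest wins 9–6.
Harvest vs Ember: Harvest preferred on 4+4 = 8 ballots; Harvest wins 8–7.
Harvest vs Grove: Harvest preferred on 4+4+1 = 9 ballots; Harvest wins 9–6.
Harvest vs Fika: Harvest is ranked higher on 4+4+3 = 11 ballots, Fika on 4. Harvest wins 11–4.
Isola vs Ember: Isola preferred on 3+4+3 = 10 ballots; Isola wins 10–5.
Isola vs Grove: 11 to 4, Isola.
Isola vs Fika: 10 to 5, Isola.
Ember vs Grove: 1 for Ember, 14 for Grove — Grove by 14–1.
Ember vs Fika: 3 for Ember, 12 for Fika — Fika by 12–3.
Grove vs Fika: Grove preferred on 3+3 = 6 ballots; Fika wins 9–6.
Only Harvest has no losses; Harvest is the Condorcet winner.

Harvest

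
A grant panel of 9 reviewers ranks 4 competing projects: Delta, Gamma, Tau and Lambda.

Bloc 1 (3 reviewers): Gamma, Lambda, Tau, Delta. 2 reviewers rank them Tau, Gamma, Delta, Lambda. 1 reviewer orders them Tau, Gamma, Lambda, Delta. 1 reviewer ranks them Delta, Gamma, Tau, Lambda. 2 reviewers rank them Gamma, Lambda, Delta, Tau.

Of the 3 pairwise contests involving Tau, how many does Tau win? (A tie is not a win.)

1

Tau against each rival (9 reviewers):
Tau–Delta: Tau 6–3.
Tau vs Gamma: 2+1 = 3 for Tau, 6 for Gamma — Gamma by 6–3.
Tau vs Lambda: Lambda, 5–4.
Tau beats Delta; loses to Gamma, Lambda — 1 pairwise win.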